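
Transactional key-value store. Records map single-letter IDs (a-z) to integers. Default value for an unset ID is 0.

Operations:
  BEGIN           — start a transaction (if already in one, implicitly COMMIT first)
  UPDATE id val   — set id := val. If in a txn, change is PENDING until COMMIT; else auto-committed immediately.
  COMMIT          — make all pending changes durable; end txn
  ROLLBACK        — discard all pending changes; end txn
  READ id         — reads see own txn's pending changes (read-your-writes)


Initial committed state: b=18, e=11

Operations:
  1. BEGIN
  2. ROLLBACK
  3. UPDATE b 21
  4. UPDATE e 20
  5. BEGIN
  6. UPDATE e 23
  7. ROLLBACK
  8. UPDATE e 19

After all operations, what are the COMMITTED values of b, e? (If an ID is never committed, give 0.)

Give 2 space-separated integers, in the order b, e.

Initial committed: {b=18, e=11}
Op 1: BEGIN: in_txn=True, pending={}
Op 2: ROLLBACK: discarded pending []; in_txn=False
Op 3: UPDATE b=21 (auto-commit; committed b=21)
Op 4: UPDATE e=20 (auto-commit; committed e=20)
Op 5: BEGIN: in_txn=True, pending={}
Op 6: UPDATE e=23 (pending; pending now {e=23})
Op 7: ROLLBACK: discarded pending ['e']; in_txn=False
Op 8: UPDATE e=19 (auto-commit; committed e=19)
Final committed: {b=21, e=19}

Answer: 21 19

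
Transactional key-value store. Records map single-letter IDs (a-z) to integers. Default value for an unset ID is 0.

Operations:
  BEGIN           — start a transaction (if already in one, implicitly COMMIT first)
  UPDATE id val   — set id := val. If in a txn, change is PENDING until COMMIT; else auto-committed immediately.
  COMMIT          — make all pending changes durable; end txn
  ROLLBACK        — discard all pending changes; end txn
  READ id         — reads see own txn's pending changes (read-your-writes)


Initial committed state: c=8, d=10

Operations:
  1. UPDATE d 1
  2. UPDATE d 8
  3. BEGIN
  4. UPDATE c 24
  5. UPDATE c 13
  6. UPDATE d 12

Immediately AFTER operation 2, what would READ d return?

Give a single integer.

Initial committed: {c=8, d=10}
Op 1: UPDATE d=1 (auto-commit; committed d=1)
Op 2: UPDATE d=8 (auto-commit; committed d=8)
After op 2: visible(d) = 8 (pending={}, committed={c=8, d=8})

Answer: 8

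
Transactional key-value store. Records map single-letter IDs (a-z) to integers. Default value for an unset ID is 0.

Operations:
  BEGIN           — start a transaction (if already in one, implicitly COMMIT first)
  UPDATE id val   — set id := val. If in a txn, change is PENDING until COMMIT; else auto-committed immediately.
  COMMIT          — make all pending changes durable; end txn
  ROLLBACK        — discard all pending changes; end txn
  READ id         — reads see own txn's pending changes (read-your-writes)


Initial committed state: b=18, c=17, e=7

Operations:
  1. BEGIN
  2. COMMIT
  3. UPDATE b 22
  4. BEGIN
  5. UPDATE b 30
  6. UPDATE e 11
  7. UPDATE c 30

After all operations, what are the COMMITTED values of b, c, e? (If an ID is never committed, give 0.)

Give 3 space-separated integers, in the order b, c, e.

Initial committed: {b=18, c=17, e=7}
Op 1: BEGIN: in_txn=True, pending={}
Op 2: COMMIT: merged [] into committed; committed now {b=18, c=17, e=7}
Op 3: UPDATE b=22 (auto-commit; committed b=22)
Op 4: BEGIN: in_txn=True, pending={}
Op 5: UPDATE b=30 (pending; pending now {b=30})
Op 6: UPDATE e=11 (pending; pending now {b=30, e=11})
Op 7: UPDATE c=30 (pending; pending now {b=30, c=30, e=11})
Final committed: {b=22, c=17, e=7}

Answer: 22 17 7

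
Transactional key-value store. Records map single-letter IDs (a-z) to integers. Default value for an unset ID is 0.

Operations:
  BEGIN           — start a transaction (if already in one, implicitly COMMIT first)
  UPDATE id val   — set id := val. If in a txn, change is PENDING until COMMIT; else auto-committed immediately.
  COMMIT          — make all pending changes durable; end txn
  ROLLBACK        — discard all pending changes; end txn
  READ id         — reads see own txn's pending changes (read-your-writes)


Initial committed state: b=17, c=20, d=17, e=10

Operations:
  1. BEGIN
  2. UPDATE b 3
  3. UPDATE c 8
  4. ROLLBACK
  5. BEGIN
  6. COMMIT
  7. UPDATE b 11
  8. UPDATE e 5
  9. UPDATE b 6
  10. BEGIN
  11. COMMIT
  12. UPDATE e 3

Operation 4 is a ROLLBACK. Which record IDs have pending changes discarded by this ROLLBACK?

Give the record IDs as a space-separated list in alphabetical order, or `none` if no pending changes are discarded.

Answer: b c

Derivation:
Initial committed: {b=17, c=20, d=17, e=10}
Op 1: BEGIN: in_txn=True, pending={}
Op 2: UPDATE b=3 (pending; pending now {b=3})
Op 3: UPDATE c=8 (pending; pending now {b=3, c=8})
Op 4: ROLLBACK: discarded pending ['b', 'c']; in_txn=False
Op 5: BEGIN: in_txn=True, pending={}
Op 6: COMMIT: merged [] into committed; committed now {b=17, c=20, d=17, e=10}
Op 7: UPDATE b=11 (auto-commit; committed b=11)
Op 8: UPDATE e=5 (auto-commit; committed e=5)
Op 9: UPDATE b=6 (auto-commit; committed b=6)
Op 10: BEGIN: in_txn=True, pending={}
Op 11: COMMIT: merged [] into committed; committed now {b=6, c=20, d=17, e=5}
Op 12: UPDATE e=3 (auto-commit; committed e=3)
ROLLBACK at op 4 discards: ['b', 'c']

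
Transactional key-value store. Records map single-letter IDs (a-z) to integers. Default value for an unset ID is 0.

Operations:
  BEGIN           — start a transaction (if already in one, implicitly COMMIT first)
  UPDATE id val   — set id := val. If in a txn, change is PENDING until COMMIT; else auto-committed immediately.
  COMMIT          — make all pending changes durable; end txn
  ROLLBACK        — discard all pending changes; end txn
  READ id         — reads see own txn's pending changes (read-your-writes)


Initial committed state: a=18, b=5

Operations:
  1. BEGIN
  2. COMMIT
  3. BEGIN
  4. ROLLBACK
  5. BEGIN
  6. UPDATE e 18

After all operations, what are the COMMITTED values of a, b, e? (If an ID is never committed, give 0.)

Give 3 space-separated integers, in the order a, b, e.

Answer: 18 5 0

Derivation:
Initial committed: {a=18, b=5}
Op 1: BEGIN: in_txn=True, pending={}
Op 2: COMMIT: merged [] into committed; committed now {a=18, b=5}
Op 3: BEGIN: in_txn=True, pending={}
Op 4: ROLLBACK: discarded pending []; in_txn=False
Op 5: BEGIN: in_txn=True, pending={}
Op 6: UPDATE e=18 (pending; pending now {e=18})
Final committed: {a=18, b=5}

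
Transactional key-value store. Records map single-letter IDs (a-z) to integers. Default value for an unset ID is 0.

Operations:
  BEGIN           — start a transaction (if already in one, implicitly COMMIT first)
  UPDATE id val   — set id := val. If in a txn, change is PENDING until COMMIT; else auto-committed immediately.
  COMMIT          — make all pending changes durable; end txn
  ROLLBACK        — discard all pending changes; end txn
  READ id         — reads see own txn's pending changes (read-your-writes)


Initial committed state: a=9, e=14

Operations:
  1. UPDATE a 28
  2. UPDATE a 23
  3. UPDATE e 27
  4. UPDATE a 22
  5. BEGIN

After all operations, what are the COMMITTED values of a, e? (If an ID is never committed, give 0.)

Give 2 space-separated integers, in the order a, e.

Answer: 22 27

Derivation:
Initial committed: {a=9, e=14}
Op 1: UPDATE a=28 (auto-commit; committed a=28)
Op 2: UPDATE a=23 (auto-commit; committed a=23)
Op 3: UPDATE e=27 (auto-commit; committed e=27)
Op 4: UPDATE a=22 (auto-commit; committed a=22)
Op 5: BEGIN: in_txn=True, pending={}
Final committed: {a=22, e=27}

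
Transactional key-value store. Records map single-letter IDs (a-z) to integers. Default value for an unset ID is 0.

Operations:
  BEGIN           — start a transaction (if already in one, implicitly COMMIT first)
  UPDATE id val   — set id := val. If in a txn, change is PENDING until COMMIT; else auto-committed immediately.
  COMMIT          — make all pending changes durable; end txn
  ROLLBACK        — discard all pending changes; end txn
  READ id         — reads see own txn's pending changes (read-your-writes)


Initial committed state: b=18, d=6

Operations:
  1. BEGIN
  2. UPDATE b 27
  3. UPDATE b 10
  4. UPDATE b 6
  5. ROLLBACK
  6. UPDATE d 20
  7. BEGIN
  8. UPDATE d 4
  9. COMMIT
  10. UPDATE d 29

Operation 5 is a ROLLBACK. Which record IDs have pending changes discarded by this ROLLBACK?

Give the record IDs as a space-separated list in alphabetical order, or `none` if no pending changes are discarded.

Answer: b

Derivation:
Initial committed: {b=18, d=6}
Op 1: BEGIN: in_txn=True, pending={}
Op 2: UPDATE b=27 (pending; pending now {b=27})
Op 3: UPDATE b=10 (pending; pending now {b=10})
Op 4: UPDATE b=6 (pending; pending now {b=6})
Op 5: ROLLBACK: discarded pending ['b']; in_txn=False
Op 6: UPDATE d=20 (auto-commit; committed d=20)
Op 7: BEGIN: in_txn=True, pending={}
Op 8: UPDATE d=4 (pending; pending now {d=4})
Op 9: COMMIT: merged ['d'] into committed; committed now {b=18, d=4}
Op 10: UPDATE d=29 (auto-commit; committed d=29)
ROLLBACK at op 5 discards: ['b']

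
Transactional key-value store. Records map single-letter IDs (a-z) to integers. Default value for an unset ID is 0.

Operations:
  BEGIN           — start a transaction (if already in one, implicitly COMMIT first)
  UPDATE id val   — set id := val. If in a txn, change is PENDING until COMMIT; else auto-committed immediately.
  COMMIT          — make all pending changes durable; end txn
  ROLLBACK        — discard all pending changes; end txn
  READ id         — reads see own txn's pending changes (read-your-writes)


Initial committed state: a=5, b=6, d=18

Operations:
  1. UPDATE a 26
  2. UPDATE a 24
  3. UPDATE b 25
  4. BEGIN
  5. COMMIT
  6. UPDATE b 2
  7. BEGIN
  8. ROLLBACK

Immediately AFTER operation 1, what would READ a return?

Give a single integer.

Initial committed: {a=5, b=6, d=18}
Op 1: UPDATE a=26 (auto-commit; committed a=26)
After op 1: visible(a) = 26 (pending={}, committed={a=26, b=6, d=18})

Answer: 26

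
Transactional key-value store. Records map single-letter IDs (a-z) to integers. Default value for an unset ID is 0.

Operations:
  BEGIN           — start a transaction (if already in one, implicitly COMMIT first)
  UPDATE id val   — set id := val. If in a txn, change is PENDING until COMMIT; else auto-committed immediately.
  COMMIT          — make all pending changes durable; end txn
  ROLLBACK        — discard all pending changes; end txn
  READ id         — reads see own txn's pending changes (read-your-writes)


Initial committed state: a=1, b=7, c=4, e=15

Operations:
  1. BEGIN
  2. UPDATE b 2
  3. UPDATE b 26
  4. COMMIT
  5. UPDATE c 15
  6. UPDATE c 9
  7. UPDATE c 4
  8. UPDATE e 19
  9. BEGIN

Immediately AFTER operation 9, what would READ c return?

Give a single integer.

Answer: 4

Derivation:
Initial committed: {a=1, b=7, c=4, e=15}
Op 1: BEGIN: in_txn=True, pending={}
Op 2: UPDATE b=2 (pending; pending now {b=2})
Op 3: UPDATE b=26 (pending; pending now {b=26})
Op 4: COMMIT: merged ['b'] into committed; committed now {a=1, b=26, c=4, e=15}
Op 5: UPDATE c=15 (auto-commit; committed c=15)
Op 6: UPDATE c=9 (auto-commit; committed c=9)
Op 7: UPDATE c=4 (auto-commit; committed c=4)
Op 8: UPDATE e=19 (auto-commit; committed e=19)
Op 9: BEGIN: in_txn=True, pending={}
After op 9: visible(c) = 4 (pending={}, committed={a=1, b=26, c=4, e=19})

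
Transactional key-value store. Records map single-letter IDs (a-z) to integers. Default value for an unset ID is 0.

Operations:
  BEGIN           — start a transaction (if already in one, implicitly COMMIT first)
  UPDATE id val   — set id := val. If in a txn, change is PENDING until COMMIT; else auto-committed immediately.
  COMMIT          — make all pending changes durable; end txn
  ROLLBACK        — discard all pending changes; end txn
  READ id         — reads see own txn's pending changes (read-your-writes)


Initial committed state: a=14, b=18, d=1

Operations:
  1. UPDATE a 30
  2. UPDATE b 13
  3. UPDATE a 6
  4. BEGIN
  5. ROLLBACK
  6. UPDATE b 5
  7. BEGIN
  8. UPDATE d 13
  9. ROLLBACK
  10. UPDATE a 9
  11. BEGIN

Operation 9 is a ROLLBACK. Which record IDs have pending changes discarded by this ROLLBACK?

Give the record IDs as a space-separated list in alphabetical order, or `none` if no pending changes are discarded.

Initial committed: {a=14, b=18, d=1}
Op 1: UPDATE a=30 (auto-commit; committed a=30)
Op 2: UPDATE b=13 (auto-commit; committed b=13)
Op 3: UPDATE a=6 (auto-commit; committed a=6)
Op 4: BEGIN: in_txn=True, pending={}
Op 5: ROLLBACK: discarded pending []; in_txn=False
Op 6: UPDATE b=5 (auto-commit; committed b=5)
Op 7: BEGIN: in_txn=True, pending={}
Op 8: UPDATE d=13 (pending; pending now {d=13})
Op 9: ROLLBACK: discarded pending ['d']; in_txn=False
Op 10: UPDATE a=9 (auto-commit; committed a=9)
Op 11: BEGIN: in_txn=True, pending={}
ROLLBACK at op 9 discards: ['d']

Answer: d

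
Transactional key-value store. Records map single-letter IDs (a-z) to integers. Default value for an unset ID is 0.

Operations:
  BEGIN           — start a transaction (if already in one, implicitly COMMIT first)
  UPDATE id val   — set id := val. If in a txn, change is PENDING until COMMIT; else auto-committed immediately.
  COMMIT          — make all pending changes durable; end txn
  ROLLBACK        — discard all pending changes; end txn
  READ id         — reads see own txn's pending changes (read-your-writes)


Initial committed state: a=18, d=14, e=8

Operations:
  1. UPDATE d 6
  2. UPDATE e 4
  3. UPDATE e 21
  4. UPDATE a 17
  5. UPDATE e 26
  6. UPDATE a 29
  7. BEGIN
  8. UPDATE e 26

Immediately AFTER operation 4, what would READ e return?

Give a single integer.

Answer: 21

Derivation:
Initial committed: {a=18, d=14, e=8}
Op 1: UPDATE d=6 (auto-commit; committed d=6)
Op 2: UPDATE e=4 (auto-commit; committed e=4)
Op 3: UPDATE e=21 (auto-commit; committed e=21)
Op 4: UPDATE a=17 (auto-commit; committed a=17)
After op 4: visible(e) = 21 (pending={}, committed={a=17, d=6, e=21})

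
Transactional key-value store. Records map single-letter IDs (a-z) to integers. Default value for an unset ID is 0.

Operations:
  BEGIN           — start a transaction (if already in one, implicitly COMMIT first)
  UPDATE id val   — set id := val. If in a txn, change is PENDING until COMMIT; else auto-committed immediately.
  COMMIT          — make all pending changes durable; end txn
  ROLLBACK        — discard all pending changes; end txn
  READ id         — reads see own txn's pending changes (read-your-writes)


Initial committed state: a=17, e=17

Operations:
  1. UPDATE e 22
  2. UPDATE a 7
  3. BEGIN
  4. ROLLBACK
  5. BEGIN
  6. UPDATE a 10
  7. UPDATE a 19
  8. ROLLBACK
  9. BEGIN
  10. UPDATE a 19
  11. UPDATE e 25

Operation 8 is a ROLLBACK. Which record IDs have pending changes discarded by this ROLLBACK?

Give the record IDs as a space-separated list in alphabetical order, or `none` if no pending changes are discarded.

Answer: a

Derivation:
Initial committed: {a=17, e=17}
Op 1: UPDATE e=22 (auto-commit; committed e=22)
Op 2: UPDATE a=7 (auto-commit; committed a=7)
Op 3: BEGIN: in_txn=True, pending={}
Op 4: ROLLBACK: discarded pending []; in_txn=False
Op 5: BEGIN: in_txn=True, pending={}
Op 6: UPDATE a=10 (pending; pending now {a=10})
Op 7: UPDATE a=19 (pending; pending now {a=19})
Op 8: ROLLBACK: discarded pending ['a']; in_txn=False
Op 9: BEGIN: in_txn=True, pending={}
Op 10: UPDATE a=19 (pending; pending now {a=19})
Op 11: UPDATE e=25 (pending; pending now {a=19, e=25})
ROLLBACK at op 8 discards: ['a']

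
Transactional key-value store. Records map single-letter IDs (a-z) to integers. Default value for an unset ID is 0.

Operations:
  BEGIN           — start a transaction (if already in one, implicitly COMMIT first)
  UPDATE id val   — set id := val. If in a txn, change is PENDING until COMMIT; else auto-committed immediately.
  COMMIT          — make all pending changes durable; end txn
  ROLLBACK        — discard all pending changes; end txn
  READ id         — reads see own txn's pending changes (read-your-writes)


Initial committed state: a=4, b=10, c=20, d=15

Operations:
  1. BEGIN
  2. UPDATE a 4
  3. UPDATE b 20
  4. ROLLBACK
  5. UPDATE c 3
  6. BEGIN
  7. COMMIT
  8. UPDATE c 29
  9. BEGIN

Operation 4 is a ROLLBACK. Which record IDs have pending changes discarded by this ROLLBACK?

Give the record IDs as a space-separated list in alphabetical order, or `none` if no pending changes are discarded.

Answer: a b

Derivation:
Initial committed: {a=4, b=10, c=20, d=15}
Op 1: BEGIN: in_txn=True, pending={}
Op 2: UPDATE a=4 (pending; pending now {a=4})
Op 3: UPDATE b=20 (pending; pending now {a=4, b=20})
Op 4: ROLLBACK: discarded pending ['a', 'b']; in_txn=False
Op 5: UPDATE c=3 (auto-commit; committed c=3)
Op 6: BEGIN: in_txn=True, pending={}
Op 7: COMMIT: merged [] into committed; committed now {a=4, b=10, c=3, d=15}
Op 8: UPDATE c=29 (auto-commit; committed c=29)
Op 9: BEGIN: in_txn=True, pending={}
ROLLBACK at op 4 discards: ['a', 'b']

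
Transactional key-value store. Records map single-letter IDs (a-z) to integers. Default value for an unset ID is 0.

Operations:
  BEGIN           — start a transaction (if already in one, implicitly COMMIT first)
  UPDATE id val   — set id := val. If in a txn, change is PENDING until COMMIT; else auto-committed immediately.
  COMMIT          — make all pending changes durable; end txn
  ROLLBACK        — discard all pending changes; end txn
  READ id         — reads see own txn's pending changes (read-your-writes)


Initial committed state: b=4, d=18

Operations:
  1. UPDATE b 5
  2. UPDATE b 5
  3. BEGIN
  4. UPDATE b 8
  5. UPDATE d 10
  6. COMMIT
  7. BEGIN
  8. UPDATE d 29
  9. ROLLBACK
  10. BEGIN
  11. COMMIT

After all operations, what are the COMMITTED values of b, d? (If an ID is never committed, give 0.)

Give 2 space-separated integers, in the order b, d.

Initial committed: {b=4, d=18}
Op 1: UPDATE b=5 (auto-commit; committed b=5)
Op 2: UPDATE b=5 (auto-commit; committed b=5)
Op 3: BEGIN: in_txn=True, pending={}
Op 4: UPDATE b=8 (pending; pending now {b=8})
Op 5: UPDATE d=10 (pending; pending now {b=8, d=10})
Op 6: COMMIT: merged ['b', 'd'] into committed; committed now {b=8, d=10}
Op 7: BEGIN: in_txn=True, pending={}
Op 8: UPDATE d=29 (pending; pending now {d=29})
Op 9: ROLLBACK: discarded pending ['d']; in_txn=False
Op 10: BEGIN: in_txn=True, pending={}
Op 11: COMMIT: merged [] into committed; committed now {b=8, d=10}
Final committed: {b=8, d=10}

Answer: 8 10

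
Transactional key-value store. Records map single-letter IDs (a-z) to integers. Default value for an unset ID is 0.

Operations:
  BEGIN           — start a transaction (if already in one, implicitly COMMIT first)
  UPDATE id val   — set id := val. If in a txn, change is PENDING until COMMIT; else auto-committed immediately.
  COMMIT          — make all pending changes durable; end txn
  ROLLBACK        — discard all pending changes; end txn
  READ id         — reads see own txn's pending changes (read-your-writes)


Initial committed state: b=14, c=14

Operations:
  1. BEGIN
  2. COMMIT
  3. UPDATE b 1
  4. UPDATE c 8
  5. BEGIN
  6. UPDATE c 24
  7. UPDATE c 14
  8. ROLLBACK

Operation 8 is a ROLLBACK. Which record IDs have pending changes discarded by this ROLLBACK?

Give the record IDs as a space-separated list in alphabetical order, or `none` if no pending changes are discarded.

Initial committed: {b=14, c=14}
Op 1: BEGIN: in_txn=True, pending={}
Op 2: COMMIT: merged [] into committed; committed now {b=14, c=14}
Op 3: UPDATE b=1 (auto-commit; committed b=1)
Op 4: UPDATE c=8 (auto-commit; committed c=8)
Op 5: BEGIN: in_txn=True, pending={}
Op 6: UPDATE c=24 (pending; pending now {c=24})
Op 7: UPDATE c=14 (pending; pending now {c=14})
Op 8: ROLLBACK: discarded pending ['c']; in_txn=False
ROLLBACK at op 8 discards: ['c']

Answer: c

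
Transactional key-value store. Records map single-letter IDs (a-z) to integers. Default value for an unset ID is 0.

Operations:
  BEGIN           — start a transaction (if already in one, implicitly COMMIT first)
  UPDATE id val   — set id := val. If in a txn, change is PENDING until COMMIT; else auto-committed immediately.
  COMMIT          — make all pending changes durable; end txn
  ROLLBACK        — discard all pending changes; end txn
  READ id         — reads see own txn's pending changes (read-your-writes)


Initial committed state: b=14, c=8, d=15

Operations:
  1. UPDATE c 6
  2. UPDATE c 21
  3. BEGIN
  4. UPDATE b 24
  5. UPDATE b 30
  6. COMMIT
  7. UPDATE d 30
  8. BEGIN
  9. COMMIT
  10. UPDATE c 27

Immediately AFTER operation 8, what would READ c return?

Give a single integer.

Initial committed: {b=14, c=8, d=15}
Op 1: UPDATE c=6 (auto-commit; committed c=6)
Op 2: UPDATE c=21 (auto-commit; committed c=21)
Op 3: BEGIN: in_txn=True, pending={}
Op 4: UPDATE b=24 (pending; pending now {b=24})
Op 5: UPDATE b=30 (pending; pending now {b=30})
Op 6: COMMIT: merged ['b'] into committed; committed now {b=30, c=21, d=15}
Op 7: UPDATE d=30 (auto-commit; committed d=30)
Op 8: BEGIN: in_txn=True, pending={}
After op 8: visible(c) = 21 (pending={}, committed={b=30, c=21, d=30})

Answer: 21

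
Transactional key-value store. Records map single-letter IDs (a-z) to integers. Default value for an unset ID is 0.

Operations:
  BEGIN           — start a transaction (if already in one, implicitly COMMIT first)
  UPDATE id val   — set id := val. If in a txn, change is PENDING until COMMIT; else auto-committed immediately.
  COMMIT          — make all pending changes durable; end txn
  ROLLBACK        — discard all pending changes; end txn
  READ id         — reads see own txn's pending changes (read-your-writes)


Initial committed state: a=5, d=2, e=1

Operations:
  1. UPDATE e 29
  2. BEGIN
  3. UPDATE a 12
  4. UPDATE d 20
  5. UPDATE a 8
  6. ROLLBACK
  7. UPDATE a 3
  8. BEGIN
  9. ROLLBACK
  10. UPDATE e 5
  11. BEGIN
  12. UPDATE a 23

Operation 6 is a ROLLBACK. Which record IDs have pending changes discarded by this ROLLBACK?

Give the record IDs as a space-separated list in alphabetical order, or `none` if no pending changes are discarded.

Initial committed: {a=5, d=2, e=1}
Op 1: UPDATE e=29 (auto-commit; committed e=29)
Op 2: BEGIN: in_txn=True, pending={}
Op 3: UPDATE a=12 (pending; pending now {a=12})
Op 4: UPDATE d=20 (pending; pending now {a=12, d=20})
Op 5: UPDATE a=8 (pending; pending now {a=8, d=20})
Op 6: ROLLBACK: discarded pending ['a', 'd']; in_txn=False
Op 7: UPDATE a=3 (auto-commit; committed a=3)
Op 8: BEGIN: in_txn=True, pending={}
Op 9: ROLLBACK: discarded pending []; in_txn=False
Op 10: UPDATE e=5 (auto-commit; committed e=5)
Op 11: BEGIN: in_txn=True, pending={}
Op 12: UPDATE a=23 (pending; pending now {a=23})
ROLLBACK at op 6 discards: ['a', 'd']

Answer: a d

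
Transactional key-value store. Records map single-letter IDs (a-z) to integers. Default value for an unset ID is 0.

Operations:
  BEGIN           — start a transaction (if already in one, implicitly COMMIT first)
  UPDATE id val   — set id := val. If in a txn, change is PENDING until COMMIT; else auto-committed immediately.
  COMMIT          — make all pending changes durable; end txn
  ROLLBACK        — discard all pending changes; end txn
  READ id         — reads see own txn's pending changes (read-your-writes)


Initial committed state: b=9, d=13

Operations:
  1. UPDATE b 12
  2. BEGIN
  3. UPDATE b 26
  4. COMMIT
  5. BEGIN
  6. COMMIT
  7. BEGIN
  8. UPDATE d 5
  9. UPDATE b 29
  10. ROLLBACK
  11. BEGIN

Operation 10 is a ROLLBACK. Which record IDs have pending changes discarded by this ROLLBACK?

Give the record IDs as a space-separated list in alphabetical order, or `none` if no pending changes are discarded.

Initial committed: {b=9, d=13}
Op 1: UPDATE b=12 (auto-commit; committed b=12)
Op 2: BEGIN: in_txn=True, pending={}
Op 3: UPDATE b=26 (pending; pending now {b=26})
Op 4: COMMIT: merged ['b'] into committed; committed now {b=26, d=13}
Op 5: BEGIN: in_txn=True, pending={}
Op 6: COMMIT: merged [] into committed; committed now {b=26, d=13}
Op 7: BEGIN: in_txn=True, pending={}
Op 8: UPDATE d=5 (pending; pending now {d=5})
Op 9: UPDATE b=29 (pending; pending now {b=29, d=5})
Op 10: ROLLBACK: discarded pending ['b', 'd']; in_txn=False
Op 11: BEGIN: in_txn=True, pending={}
ROLLBACK at op 10 discards: ['b', 'd']

Answer: b d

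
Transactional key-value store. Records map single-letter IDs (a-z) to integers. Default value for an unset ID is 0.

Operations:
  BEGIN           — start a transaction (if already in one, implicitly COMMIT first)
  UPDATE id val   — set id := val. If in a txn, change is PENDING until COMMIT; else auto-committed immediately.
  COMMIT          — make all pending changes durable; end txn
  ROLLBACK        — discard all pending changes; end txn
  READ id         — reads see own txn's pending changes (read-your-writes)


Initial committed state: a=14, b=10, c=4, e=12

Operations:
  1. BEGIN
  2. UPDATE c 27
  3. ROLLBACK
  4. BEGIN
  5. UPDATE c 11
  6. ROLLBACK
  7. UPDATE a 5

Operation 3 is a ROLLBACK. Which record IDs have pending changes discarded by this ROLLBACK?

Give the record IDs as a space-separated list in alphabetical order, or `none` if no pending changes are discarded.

Initial committed: {a=14, b=10, c=4, e=12}
Op 1: BEGIN: in_txn=True, pending={}
Op 2: UPDATE c=27 (pending; pending now {c=27})
Op 3: ROLLBACK: discarded pending ['c']; in_txn=False
Op 4: BEGIN: in_txn=True, pending={}
Op 5: UPDATE c=11 (pending; pending now {c=11})
Op 6: ROLLBACK: discarded pending ['c']; in_txn=False
Op 7: UPDATE a=5 (auto-commit; committed a=5)
ROLLBACK at op 3 discards: ['c']

Answer: c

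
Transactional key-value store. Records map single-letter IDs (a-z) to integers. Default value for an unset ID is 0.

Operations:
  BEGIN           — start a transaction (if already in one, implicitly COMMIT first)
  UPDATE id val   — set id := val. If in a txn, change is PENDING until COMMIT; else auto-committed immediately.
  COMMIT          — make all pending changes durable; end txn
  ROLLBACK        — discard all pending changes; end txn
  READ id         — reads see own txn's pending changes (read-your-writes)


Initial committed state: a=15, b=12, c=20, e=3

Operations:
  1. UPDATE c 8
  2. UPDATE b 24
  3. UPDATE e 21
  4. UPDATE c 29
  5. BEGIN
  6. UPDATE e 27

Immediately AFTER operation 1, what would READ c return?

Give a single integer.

Answer: 8

Derivation:
Initial committed: {a=15, b=12, c=20, e=3}
Op 1: UPDATE c=8 (auto-commit; committed c=8)
After op 1: visible(c) = 8 (pending={}, committed={a=15, b=12, c=8, e=3})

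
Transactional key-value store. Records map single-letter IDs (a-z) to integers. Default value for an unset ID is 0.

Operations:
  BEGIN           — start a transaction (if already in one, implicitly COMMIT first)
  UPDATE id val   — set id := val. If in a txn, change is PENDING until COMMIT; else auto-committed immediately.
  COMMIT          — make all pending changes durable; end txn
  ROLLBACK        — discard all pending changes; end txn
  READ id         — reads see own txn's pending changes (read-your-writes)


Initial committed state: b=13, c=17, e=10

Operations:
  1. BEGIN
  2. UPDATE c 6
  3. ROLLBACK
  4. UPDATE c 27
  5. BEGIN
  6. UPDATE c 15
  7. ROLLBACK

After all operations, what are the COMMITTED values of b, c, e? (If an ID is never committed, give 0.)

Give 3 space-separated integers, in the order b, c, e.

Answer: 13 27 10

Derivation:
Initial committed: {b=13, c=17, e=10}
Op 1: BEGIN: in_txn=True, pending={}
Op 2: UPDATE c=6 (pending; pending now {c=6})
Op 3: ROLLBACK: discarded pending ['c']; in_txn=False
Op 4: UPDATE c=27 (auto-commit; committed c=27)
Op 5: BEGIN: in_txn=True, pending={}
Op 6: UPDATE c=15 (pending; pending now {c=15})
Op 7: ROLLBACK: discarded pending ['c']; in_txn=False
Final committed: {b=13, c=27, e=10}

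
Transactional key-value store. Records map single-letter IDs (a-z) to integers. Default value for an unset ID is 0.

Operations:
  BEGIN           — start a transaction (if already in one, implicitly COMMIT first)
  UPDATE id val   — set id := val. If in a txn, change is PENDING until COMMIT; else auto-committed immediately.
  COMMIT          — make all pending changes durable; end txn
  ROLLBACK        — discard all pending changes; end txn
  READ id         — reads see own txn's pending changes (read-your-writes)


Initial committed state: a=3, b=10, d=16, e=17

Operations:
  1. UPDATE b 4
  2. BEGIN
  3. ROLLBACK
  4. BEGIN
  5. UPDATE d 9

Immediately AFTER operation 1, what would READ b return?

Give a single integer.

Answer: 4

Derivation:
Initial committed: {a=3, b=10, d=16, e=17}
Op 1: UPDATE b=4 (auto-commit; committed b=4)
After op 1: visible(b) = 4 (pending={}, committed={a=3, b=4, d=16, e=17})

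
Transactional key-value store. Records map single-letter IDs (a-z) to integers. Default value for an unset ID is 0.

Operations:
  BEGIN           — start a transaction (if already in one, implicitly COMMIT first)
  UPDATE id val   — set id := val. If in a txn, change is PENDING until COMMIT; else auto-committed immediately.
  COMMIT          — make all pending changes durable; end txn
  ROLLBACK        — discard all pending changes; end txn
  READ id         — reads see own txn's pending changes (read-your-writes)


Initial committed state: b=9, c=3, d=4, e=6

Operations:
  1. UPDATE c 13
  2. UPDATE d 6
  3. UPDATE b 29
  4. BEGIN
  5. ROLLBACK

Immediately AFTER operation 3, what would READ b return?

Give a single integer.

Answer: 29

Derivation:
Initial committed: {b=9, c=3, d=4, e=6}
Op 1: UPDATE c=13 (auto-commit; committed c=13)
Op 2: UPDATE d=6 (auto-commit; committed d=6)
Op 3: UPDATE b=29 (auto-commit; committed b=29)
After op 3: visible(b) = 29 (pending={}, committed={b=29, c=13, d=6, e=6})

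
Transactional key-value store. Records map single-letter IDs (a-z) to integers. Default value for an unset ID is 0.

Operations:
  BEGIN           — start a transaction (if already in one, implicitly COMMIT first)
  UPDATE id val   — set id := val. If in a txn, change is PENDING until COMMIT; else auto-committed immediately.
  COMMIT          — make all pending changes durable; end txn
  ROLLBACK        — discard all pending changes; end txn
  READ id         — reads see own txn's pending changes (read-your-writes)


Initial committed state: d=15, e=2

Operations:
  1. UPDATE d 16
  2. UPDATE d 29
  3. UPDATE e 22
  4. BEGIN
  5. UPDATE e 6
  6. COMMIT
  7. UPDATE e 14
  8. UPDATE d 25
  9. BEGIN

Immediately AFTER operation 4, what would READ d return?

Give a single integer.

Initial committed: {d=15, e=2}
Op 1: UPDATE d=16 (auto-commit; committed d=16)
Op 2: UPDATE d=29 (auto-commit; committed d=29)
Op 3: UPDATE e=22 (auto-commit; committed e=22)
Op 4: BEGIN: in_txn=True, pending={}
After op 4: visible(d) = 29 (pending={}, committed={d=29, e=22})

Answer: 29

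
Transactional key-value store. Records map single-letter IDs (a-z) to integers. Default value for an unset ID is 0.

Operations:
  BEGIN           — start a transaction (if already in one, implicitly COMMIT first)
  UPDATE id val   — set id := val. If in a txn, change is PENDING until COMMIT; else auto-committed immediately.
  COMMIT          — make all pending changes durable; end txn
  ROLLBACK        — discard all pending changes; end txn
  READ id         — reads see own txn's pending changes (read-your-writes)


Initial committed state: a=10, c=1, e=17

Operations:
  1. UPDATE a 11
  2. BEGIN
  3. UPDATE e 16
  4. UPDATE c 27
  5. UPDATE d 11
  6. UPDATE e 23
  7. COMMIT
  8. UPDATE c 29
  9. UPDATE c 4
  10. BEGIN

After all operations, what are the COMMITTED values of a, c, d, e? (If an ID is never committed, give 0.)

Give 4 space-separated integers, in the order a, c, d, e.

Answer: 11 4 11 23

Derivation:
Initial committed: {a=10, c=1, e=17}
Op 1: UPDATE a=11 (auto-commit; committed a=11)
Op 2: BEGIN: in_txn=True, pending={}
Op 3: UPDATE e=16 (pending; pending now {e=16})
Op 4: UPDATE c=27 (pending; pending now {c=27, e=16})
Op 5: UPDATE d=11 (pending; pending now {c=27, d=11, e=16})
Op 6: UPDATE e=23 (pending; pending now {c=27, d=11, e=23})
Op 7: COMMIT: merged ['c', 'd', 'e'] into committed; committed now {a=11, c=27, d=11, e=23}
Op 8: UPDATE c=29 (auto-commit; committed c=29)
Op 9: UPDATE c=4 (auto-commit; committed c=4)
Op 10: BEGIN: in_txn=True, pending={}
Final committed: {a=11, c=4, d=11, e=23}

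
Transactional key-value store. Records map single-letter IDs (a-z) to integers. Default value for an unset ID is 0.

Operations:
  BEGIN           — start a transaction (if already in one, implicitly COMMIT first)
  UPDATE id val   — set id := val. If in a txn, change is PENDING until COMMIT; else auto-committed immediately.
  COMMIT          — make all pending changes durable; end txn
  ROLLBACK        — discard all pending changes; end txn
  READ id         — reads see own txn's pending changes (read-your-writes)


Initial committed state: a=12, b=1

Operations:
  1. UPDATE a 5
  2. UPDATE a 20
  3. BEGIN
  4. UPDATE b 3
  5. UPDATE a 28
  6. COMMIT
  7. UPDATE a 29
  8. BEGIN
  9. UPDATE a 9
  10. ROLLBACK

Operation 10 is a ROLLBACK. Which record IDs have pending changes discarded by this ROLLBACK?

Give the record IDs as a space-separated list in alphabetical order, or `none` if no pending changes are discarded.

Answer: a

Derivation:
Initial committed: {a=12, b=1}
Op 1: UPDATE a=5 (auto-commit; committed a=5)
Op 2: UPDATE a=20 (auto-commit; committed a=20)
Op 3: BEGIN: in_txn=True, pending={}
Op 4: UPDATE b=3 (pending; pending now {b=3})
Op 5: UPDATE a=28 (pending; pending now {a=28, b=3})
Op 6: COMMIT: merged ['a', 'b'] into committed; committed now {a=28, b=3}
Op 7: UPDATE a=29 (auto-commit; committed a=29)
Op 8: BEGIN: in_txn=True, pending={}
Op 9: UPDATE a=9 (pending; pending now {a=9})
Op 10: ROLLBACK: discarded pending ['a']; in_txn=False
ROLLBACK at op 10 discards: ['a']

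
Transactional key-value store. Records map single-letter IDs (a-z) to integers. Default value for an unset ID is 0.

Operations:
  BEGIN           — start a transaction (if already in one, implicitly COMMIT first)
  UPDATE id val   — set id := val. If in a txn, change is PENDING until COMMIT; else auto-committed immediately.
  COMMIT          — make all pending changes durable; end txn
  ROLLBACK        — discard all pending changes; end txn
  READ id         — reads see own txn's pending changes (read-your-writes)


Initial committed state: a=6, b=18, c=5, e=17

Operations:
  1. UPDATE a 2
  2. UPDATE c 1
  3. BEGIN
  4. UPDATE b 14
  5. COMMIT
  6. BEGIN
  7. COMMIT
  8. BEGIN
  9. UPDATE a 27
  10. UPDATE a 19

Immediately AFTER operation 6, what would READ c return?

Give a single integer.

Answer: 1

Derivation:
Initial committed: {a=6, b=18, c=5, e=17}
Op 1: UPDATE a=2 (auto-commit; committed a=2)
Op 2: UPDATE c=1 (auto-commit; committed c=1)
Op 3: BEGIN: in_txn=True, pending={}
Op 4: UPDATE b=14 (pending; pending now {b=14})
Op 5: COMMIT: merged ['b'] into committed; committed now {a=2, b=14, c=1, e=17}
Op 6: BEGIN: in_txn=True, pending={}
After op 6: visible(c) = 1 (pending={}, committed={a=2, b=14, c=1, e=17})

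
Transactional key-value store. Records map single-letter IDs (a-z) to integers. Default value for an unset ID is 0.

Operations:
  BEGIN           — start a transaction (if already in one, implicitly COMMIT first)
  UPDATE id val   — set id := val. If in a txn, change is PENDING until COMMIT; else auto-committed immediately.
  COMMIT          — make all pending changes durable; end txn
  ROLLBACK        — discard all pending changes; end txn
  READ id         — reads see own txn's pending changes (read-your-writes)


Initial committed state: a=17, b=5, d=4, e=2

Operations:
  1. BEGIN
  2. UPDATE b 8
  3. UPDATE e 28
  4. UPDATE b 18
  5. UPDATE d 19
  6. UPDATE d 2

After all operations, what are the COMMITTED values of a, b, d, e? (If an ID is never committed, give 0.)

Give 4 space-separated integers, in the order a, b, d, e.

Initial committed: {a=17, b=5, d=4, e=2}
Op 1: BEGIN: in_txn=True, pending={}
Op 2: UPDATE b=8 (pending; pending now {b=8})
Op 3: UPDATE e=28 (pending; pending now {b=8, e=28})
Op 4: UPDATE b=18 (pending; pending now {b=18, e=28})
Op 5: UPDATE d=19 (pending; pending now {b=18, d=19, e=28})
Op 6: UPDATE d=2 (pending; pending now {b=18, d=2, e=28})
Final committed: {a=17, b=5, d=4, e=2}

Answer: 17 5 4 2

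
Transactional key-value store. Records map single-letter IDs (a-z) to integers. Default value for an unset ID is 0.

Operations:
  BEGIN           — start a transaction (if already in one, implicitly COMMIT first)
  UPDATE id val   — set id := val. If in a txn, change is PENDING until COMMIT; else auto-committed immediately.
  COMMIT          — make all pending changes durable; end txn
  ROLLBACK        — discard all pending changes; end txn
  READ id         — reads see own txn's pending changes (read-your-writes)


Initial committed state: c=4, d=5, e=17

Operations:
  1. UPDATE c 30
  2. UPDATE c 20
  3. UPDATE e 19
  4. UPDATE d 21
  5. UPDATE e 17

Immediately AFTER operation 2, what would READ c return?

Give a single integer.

Answer: 20

Derivation:
Initial committed: {c=4, d=5, e=17}
Op 1: UPDATE c=30 (auto-commit; committed c=30)
Op 2: UPDATE c=20 (auto-commit; committed c=20)
After op 2: visible(c) = 20 (pending={}, committed={c=20, d=5, e=17})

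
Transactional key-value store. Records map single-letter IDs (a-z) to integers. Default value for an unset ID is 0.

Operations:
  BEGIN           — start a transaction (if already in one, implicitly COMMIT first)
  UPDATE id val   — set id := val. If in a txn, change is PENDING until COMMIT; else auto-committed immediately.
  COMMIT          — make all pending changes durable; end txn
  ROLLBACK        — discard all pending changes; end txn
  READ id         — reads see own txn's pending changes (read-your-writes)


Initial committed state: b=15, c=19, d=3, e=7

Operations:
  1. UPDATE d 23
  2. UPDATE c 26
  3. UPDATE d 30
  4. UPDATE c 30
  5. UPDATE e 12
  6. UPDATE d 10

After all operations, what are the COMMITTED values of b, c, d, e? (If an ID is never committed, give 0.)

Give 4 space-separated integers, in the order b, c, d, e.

Initial committed: {b=15, c=19, d=3, e=7}
Op 1: UPDATE d=23 (auto-commit; committed d=23)
Op 2: UPDATE c=26 (auto-commit; committed c=26)
Op 3: UPDATE d=30 (auto-commit; committed d=30)
Op 4: UPDATE c=30 (auto-commit; committed c=30)
Op 5: UPDATE e=12 (auto-commit; committed e=12)
Op 6: UPDATE d=10 (auto-commit; committed d=10)
Final committed: {b=15, c=30, d=10, e=12}

Answer: 15 30 10 12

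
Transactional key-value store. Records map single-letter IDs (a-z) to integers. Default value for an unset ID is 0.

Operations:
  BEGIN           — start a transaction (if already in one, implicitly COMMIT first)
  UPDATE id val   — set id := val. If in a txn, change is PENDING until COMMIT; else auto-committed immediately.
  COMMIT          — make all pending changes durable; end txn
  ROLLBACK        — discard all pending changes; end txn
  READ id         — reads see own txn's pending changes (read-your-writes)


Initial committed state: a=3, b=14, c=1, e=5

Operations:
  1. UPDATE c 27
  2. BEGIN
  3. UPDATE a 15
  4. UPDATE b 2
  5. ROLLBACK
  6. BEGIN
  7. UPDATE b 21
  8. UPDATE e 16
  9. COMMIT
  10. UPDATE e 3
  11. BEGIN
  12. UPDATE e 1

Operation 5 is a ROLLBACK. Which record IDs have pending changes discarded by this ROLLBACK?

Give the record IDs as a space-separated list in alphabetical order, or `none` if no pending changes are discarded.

Answer: a b

Derivation:
Initial committed: {a=3, b=14, c=1, e=5}
Op 1: UPDATE c=27 (auto-commit; committed c=27)
Op 2: BEGIN: in_txn=True, pending={}
Op 3: UPDATE a=15 (pending; pending now {a=15})
Op 4: UPDATE b=2 (pending; pending now {a=15, b=2})
Op 5: ROLLBACK: discarded pending ['a', 'b']; in_txn=False
Op 6: BEGIN: in_txn=True, pending={}
Op 7: UPDATE b=21 (pending; pending now {b=21})
Op 8: UPDATE e=16 (pending; pending now {b=21, e=16})
Op 9: COMMIT: merged ['b', 'e'] into committed; committed now {a=3, b=21, c=27, e=16}
Op 10: UPDATE e=3 (auto-commit; committed e=3)
Op 11: BEGIN: in_txn=True, pending={}
Op 12: UPDATE e=1 (pending; pending now {e=1})
ROLLBACK at op 5 discards: ['a', 'b']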